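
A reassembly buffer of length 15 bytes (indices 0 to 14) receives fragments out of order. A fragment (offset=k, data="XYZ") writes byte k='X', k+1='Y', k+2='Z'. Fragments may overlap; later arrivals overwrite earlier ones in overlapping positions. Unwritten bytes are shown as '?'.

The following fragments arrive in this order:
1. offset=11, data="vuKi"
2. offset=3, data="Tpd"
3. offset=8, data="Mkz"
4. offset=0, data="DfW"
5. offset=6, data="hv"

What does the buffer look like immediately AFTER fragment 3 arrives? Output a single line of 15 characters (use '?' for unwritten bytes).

Fragment 1: offset=11 data="vuKi" -> buffer=???????????vuKi
Fragment 2: offset=3 data="Tpd" -> buffer=???Tpd?????vuKi
Fragment 3: offset=8 data="Mkz" -> buffer=???Tpd??MkzvuKi

Answer: ???Tpd??MkzvuKi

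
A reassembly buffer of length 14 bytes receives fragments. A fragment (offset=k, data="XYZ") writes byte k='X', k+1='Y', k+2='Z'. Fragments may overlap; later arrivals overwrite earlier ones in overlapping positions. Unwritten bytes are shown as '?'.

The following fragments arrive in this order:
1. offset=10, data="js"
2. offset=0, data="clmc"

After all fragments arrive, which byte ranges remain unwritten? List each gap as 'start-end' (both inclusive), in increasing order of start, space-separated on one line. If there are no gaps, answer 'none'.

Answer: 4-9 12-13

Derivation:
Fragment 1: offset=10 len=2
Fragment 2: offset=0 len=4
Gaps: 4-9 12-13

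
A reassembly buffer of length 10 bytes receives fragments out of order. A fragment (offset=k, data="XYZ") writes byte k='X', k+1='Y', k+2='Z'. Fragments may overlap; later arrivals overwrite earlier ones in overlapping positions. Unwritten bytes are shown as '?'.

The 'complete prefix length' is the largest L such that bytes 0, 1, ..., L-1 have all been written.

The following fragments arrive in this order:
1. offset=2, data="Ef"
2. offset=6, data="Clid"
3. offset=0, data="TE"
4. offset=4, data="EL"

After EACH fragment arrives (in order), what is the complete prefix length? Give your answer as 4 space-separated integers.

Answer: 0 0 4 10

Derivation:
Fragment 1: offset=2 data="Ef" -> buffer=??Ef?????? -> prefix_len=0
Fragment 2: offset=6 data="Clid" -> buffer=??Ef??Clid -> prefix_len=0
Fragment 3: offset=0 data="TE" -> buffer=TEEf??Clid -> prefix_len=4
Fragment 4: offset=4 data="EL" -> buffer=TEEfELClid -> prefix_len=10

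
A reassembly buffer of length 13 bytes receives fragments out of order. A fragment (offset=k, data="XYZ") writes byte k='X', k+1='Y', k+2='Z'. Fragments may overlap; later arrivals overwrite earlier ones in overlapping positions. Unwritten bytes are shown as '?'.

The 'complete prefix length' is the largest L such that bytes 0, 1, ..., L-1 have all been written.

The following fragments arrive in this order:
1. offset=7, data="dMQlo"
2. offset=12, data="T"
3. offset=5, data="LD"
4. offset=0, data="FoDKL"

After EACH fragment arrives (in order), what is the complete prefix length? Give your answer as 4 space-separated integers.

Answer: 0 0 0 13

Derivation:
Fragment 1: offset=7 data="dMQlo" -> buffer=???????dMQlo? -> prefix_len=0
Fragment 2: offset=12 data="T" -> buffer=???????dMQloT -> prefix_len=0
Fragment 3: offset=5 data="LD" -> buffer=?????LDdMQloT -> prefix_len=0
Fragment 4: offset=0 data="FoDKL" -> buffer=FoDKLLDdMQloT -> prefix_len=13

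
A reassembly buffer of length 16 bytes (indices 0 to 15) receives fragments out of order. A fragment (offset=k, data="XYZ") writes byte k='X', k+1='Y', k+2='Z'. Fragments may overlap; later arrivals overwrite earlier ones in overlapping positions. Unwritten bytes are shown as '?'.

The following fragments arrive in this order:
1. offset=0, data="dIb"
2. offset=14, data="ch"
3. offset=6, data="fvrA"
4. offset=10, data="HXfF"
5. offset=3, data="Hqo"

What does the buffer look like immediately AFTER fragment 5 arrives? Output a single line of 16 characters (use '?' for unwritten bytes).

Answer: dIbHqofvrAHXfFch

Derivation:
Fragment 1: offset=0 data="dIb" -> buffer=dIb?????????????
Fragment 2: offset=14 data="ch" -> buffer=dIb???????????ch
Fragment 3: offset=6 data="fvrA" -> buffer=dIb???fvrA????ch
Fragment 4: offset=10 data="HXfF" -> buffer=dIb???fvrAHXfFch
Fragment 5: offset=3 data="Hqo" -> buffer=dIbHqofvrAHXfFch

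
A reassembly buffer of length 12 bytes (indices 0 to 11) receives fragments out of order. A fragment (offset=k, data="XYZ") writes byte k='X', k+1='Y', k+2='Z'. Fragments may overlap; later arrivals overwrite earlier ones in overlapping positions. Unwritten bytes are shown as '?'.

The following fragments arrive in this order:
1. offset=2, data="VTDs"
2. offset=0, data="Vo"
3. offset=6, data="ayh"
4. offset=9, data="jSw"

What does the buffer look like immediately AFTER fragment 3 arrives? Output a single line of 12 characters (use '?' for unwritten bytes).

Answer: VoVTDsayh???

Derivation:
Fragment 1: offset=2 data="VTDs" -> buffer=??VTDs??????
Fragment 2: offset=0 data="Vo" -> buffer=VoVTDs??????
Fragment 3: offset=6 data="ayh" -> buffer=VoVTDsayh???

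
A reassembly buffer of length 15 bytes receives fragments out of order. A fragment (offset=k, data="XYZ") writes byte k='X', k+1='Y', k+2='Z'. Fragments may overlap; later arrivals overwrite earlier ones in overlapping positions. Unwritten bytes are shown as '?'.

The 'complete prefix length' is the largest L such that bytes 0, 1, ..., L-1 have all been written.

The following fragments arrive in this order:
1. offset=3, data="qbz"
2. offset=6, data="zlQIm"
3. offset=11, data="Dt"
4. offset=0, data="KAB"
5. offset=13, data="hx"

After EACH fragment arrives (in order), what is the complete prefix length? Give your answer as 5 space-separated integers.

Fragment 1: offset=3 data="qbz" -> buffer=???qbz????????? -> prefix_len=0
Fragment 2: offset=6 data="zlQIm" -> buffer=???qbzzlQIm???? -> prefix_len=0
Fragment 3: offset=11 data="Dt" -> buffer=???qbzzlQImDt?? -> prefix_len=0
Fragment 4: offset=0 data="KAB" -> buffer=KABqbzzlQImDt?? -> prefix_len=13
Fragment 5: offset=13 data="hx" -> buffer=KABqbzzlQImDthx -> prefix_len=15

Answer: 0 0 0 13 15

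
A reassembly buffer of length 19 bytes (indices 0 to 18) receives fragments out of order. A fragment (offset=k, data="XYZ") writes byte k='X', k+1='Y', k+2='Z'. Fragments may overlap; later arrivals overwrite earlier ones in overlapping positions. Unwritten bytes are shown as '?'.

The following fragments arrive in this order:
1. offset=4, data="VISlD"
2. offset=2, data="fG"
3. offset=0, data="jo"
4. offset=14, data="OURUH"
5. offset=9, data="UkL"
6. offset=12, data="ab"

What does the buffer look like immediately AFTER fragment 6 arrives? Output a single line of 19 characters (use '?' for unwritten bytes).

Answer: jofGVISlDUkLabOURUH

Derivation:
Fragment 1: offset=4 data="VISlD" -> buffer=????VISlD??????????
Fragment 2: offset=2 data="fG" -> buffer=??fGVISlD??????????
Fragment 3: offset=0 data="jo" -> buffer=jofGVISlD??????????
Fragment 4: offset=14 data="OURUH" -> buffer=jofGVISlD?????OURUH
Fragment 5: offset=9 data="UkL" -> buffer=jofGVISlDUkL??OURUH
Fragment 6: offset=12 data="ab" -> buffer=jofGVISlDUkLabOURUH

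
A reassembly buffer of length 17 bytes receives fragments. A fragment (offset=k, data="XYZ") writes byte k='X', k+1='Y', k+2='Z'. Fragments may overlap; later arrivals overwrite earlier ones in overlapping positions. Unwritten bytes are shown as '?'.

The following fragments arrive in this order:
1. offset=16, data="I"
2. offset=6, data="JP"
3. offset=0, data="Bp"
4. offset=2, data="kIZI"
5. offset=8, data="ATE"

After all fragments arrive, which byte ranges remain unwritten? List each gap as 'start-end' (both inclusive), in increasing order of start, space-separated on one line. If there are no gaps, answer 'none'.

Answer: 11-15

Derivation:
Fragment 1: offset=16 len=1
Fragment 2: offset=6 len=2
Fragment 3: offset=0 len=2
Fragment 4: offset=2 len=4
Fragment 5: offset=8 len=3
Gaps: 11-15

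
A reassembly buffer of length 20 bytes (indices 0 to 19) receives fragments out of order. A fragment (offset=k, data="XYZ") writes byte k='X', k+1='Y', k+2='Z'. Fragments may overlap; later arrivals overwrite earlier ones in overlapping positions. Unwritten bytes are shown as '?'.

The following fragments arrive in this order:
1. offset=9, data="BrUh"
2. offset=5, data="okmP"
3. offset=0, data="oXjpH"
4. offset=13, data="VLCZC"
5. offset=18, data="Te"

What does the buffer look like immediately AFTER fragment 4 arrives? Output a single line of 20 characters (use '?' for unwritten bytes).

Fragment 1: offset=9 data="BrUh" -> buffer=?????????BrUh???????
Fragment 2: offset=5 data="okmP" -> buffer=?????okmPBrUh???????
Fragment 3: offset=0 data="oXjpH" -> buffer=oXjpHokmPBrUh???????
Fragment 4: offset=13 data="VLCZC" -> buffer=oXjpHokmPBrUhVLCZC??

Answer: oXjpHokmPBrUhVLCZC??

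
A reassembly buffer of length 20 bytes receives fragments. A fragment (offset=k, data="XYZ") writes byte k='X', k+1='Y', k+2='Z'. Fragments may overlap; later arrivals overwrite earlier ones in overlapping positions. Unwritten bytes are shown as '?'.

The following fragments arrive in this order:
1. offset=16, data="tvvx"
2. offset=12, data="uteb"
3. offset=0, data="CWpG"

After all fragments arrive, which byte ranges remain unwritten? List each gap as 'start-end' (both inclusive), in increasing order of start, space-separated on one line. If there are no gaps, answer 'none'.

Fragment 1: offset=16 len=4
Fragment 2: offset=12 len=4
Fragment 3: offset=0 len=4
Gaps: 4-11

Answer: 4-11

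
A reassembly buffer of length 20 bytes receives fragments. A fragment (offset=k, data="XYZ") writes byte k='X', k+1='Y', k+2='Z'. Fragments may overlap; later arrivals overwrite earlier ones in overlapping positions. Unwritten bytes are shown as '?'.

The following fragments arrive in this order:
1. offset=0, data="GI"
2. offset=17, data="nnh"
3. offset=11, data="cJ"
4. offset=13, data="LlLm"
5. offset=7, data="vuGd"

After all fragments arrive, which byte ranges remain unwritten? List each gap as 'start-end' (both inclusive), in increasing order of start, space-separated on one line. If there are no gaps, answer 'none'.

Answer: 2-6

Derivation:
Fragment 1: offset=0 len=2
Fragment 2: offset=17 len=3
Fragment 3: offset=11 len=2
Fragment 4: offset=13 len=4
Fragment 5: offset=7 len=4
Gaps: 2-6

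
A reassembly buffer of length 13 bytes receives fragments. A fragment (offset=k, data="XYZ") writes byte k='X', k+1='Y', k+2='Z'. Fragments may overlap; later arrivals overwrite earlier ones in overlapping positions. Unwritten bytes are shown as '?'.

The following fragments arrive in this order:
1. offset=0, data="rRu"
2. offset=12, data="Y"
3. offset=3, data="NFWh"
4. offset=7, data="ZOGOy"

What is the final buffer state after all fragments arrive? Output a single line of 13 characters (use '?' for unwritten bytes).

Answer: rRuNFWhZOGOyY

Derivation:
Fragment 1: offset=0 data="rRu" -> buffer=rRu??????????
Fragment 2: offset=12 data="Y" -> buffer=rRu?????????Y
Fragment 3: offset=3 data="NFWh" -> buffer=rRuNFWh?????Y
Fragment 4: offset=7 data="ZOGOy" -> buffer=rRuNFWhZOGOyY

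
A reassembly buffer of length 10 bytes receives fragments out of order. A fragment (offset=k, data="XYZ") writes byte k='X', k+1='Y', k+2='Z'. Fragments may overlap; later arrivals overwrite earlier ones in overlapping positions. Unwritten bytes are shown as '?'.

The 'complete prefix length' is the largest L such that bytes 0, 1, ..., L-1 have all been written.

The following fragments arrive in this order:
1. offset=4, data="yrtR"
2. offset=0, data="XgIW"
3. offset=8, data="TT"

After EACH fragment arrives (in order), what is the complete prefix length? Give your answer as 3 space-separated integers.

Fragment 1: offset=4 data="yrtR" -> buffer=????yrtR?? -> prefix_len=0
Fragment 2: offset=0 data="XgIW" -> buffer=XgIWyrtR?? -> prefix_len=8
Fragment 3: offset=8 data="TT" -> buffer=XgIWyrtRTT -> prefix_len=10

Answer: 0 8 10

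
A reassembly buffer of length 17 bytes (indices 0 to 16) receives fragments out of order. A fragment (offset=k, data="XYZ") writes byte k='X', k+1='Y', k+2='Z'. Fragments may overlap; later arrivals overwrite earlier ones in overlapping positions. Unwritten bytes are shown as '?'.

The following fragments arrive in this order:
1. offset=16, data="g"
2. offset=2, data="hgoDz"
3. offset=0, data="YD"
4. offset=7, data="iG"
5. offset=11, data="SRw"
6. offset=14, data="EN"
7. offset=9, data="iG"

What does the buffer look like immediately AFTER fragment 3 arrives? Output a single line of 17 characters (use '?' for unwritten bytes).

Fragment 1: offset=16 data="g" -> buffer=????????????????g
Fragment 2: offset=2 data="hgoDz" -> buffer=??hgoDz?????????g
Fragment 3: offset=0 data="YD" -> buffer=YDhgoDz?????????g

Answer: YDhgoDz?????????g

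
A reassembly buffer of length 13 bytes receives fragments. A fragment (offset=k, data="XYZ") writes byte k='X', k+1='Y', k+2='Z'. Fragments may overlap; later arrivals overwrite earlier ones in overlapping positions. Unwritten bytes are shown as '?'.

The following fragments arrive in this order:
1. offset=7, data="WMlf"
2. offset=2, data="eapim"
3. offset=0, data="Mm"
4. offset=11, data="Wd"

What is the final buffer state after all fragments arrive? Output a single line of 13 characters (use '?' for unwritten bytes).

Answer: MmeapimWMlfWd

Derivation:
Fragment 1: offset=7 data="WMlf" -> buffer=???????WMlf??
Fragment 2: offset=2 data="eapim" -> buffer=??eapimWMlf??
Fragment 3: offset=0 data="Mm" -> buffer=MmeapimWMlf??
Fragment 4: offset=11 data="Wd" -> buffer=MmeapimWMlfWd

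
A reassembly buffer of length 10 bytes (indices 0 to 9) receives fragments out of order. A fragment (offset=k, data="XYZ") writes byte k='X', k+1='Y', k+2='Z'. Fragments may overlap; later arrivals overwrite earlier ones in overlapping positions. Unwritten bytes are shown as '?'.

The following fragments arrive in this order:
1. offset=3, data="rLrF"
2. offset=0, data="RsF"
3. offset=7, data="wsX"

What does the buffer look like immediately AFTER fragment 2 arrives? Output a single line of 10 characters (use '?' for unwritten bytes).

Fragment 1: offset=3 data="rLrF" -> buffer=???rLrF???
Fragment 2: offset=0 data="RsF" -> buffer=RsFrLrF???

Answer: RsFrLrF???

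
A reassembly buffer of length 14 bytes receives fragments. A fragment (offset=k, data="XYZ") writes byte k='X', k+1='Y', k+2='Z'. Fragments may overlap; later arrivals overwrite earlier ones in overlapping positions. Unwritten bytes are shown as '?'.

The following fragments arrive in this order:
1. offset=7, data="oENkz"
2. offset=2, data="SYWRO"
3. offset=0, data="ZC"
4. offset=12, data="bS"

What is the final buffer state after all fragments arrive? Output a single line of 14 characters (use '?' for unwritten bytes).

Answer: ZCSYWROoENkzbS

Derivation:
Fragment 1: offset=7 data="oENkz" -> buffer=???????oENkz??
Fragment 2: offset=2 data="SYWRO" -> buffer=??SYWROoENkz??
Fragment 3: offset=0 data="ZC" -> buffer=ZCSYWROoENkz??
Fragment 4: offset=12 data="bS" -> buffer=ZCSYWROoENkzbS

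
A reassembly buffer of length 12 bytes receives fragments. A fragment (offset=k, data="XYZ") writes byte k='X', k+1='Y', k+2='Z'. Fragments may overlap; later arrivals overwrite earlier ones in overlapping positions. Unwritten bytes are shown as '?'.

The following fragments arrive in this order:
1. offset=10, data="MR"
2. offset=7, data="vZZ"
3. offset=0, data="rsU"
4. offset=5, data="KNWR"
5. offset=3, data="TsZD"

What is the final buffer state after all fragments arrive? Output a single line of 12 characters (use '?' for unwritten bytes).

Fragment 1: offset=10 data="MR" -> buffer=??????????MR
Fragment 2: offset=7 data="vZZ" -> buffer=???????vZZMR
Fragment 3: offset=0 data="rsU" -> buffer=rsU????vZZMR
Fragment 4: offset=5 data="KNWR" -> buffer=rsU??KNWRZMR
Fragment 5: offset=3 data="TsZD" -> buffer=rsUTsZDWRZMR

Answer: rsUTsZDWRZMR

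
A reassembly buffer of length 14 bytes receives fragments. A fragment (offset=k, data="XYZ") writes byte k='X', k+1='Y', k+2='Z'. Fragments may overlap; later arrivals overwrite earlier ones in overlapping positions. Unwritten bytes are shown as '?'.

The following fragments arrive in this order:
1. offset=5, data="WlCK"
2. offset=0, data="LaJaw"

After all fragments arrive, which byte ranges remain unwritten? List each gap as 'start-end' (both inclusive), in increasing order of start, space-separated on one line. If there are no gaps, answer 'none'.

Answer: 9-13

Derivation:
Fragment 1: offset=5 len=4
Fragment 2: offset=0 len=5
Gaps: 9-13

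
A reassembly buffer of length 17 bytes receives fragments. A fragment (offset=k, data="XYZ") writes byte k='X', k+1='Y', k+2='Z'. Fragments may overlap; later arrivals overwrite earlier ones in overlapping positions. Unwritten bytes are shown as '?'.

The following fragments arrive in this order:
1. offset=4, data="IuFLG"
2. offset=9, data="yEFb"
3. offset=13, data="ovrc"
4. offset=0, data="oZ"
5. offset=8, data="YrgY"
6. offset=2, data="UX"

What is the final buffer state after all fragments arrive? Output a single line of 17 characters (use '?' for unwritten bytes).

Fragment 1: offset=4 data="IuFLG" -> buffer=????IuFLG????????
Fragment 2: offset=9 data="yEFb" -> buffer=????IuFLGyEFb????
Fragment 3: offset=13 data="ovrc" -> buffer=????IuFLGyEFbovrc
Fragment 4: offset=0 data="oZ" -> buffer=oZ??IuFLGyEFbovrc
Fragment 5: offset=8 data="YrgY" -> buffer=oZ??IuFLYrgYbovrc
Fragment 6: offset=2 data="UX" -> buffer=oZUXIuFLYrgYbovrc

Answer: oZUXIuFLYrgYbovrc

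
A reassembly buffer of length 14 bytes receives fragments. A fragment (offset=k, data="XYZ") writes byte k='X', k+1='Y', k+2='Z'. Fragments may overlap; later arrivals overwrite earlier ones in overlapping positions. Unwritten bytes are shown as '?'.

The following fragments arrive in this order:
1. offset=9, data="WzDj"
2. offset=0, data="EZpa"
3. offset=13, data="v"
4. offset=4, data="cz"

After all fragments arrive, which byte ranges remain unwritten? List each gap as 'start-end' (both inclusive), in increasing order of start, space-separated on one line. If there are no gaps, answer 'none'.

Fragment 1: offset=9 len=4
Fragment 2: offset=0 len=4
Fragment 3: offset=13 len=1
Fragment 4: offset=4 len=2
Gaps: 6-8

Answer: 6-8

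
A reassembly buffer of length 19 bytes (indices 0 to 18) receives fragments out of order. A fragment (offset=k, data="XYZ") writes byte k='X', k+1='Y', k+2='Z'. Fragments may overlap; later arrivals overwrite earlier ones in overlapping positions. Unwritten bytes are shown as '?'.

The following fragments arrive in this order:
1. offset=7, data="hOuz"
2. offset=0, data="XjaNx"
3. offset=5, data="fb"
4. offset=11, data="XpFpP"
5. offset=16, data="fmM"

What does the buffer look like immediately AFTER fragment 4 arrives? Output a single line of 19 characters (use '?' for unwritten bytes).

Answer: XjaNxfbhOuzXpFpP???

Derivation:
Fragment 1: offset=7 data="hOuz" -> buffer=???????hOuz????????
Fragment 2: offset=0 data="XjaNx" -> buffer=XjaNx??hOuz????????
Fragment 3: offset=5 data="fb" -> buffer=XjaNxfbhOuz????????
Fragment 4: offset=11 data="XpFpP" -> buffer=XjaNxfbhOuzXpFpP???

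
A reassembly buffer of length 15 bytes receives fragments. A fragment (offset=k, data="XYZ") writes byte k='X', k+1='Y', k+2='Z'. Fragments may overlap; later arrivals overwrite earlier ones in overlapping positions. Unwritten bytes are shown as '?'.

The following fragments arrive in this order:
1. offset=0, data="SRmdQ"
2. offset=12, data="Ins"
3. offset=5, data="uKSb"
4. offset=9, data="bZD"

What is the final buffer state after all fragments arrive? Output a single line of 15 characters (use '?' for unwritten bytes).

Fragment 1: offset=0 data="SRmdQ" -> buffer=SRmdQ??????????
Fragment 2: offset=12 data="Ins" -> buffer=SRmdQ???????Ins
Fragment 3: offset=5 data="uKSb" -> buffer=SRmdQuKSb???Ins
Fragment 4: offset=9 data="bZD" -> buffer=SRmdQuKSbbZDIns

Answer: SRmdQuKSbbZDIns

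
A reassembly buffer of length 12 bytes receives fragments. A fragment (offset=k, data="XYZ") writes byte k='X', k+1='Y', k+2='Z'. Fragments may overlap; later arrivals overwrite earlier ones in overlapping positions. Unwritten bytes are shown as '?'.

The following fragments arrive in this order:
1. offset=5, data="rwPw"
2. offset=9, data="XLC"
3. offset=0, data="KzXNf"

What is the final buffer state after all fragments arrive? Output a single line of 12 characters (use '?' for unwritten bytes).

Answer: KzXNfrwPwXLC

Derivation:
Fragment 1: offset=5 data="rwPw" -> buffer=?????rwPw???
Fragment 2: offset=9 data="XLC" -> buffer=?????rwPwXLC
Fragment 3: offset=0 data="KzXNf" -> buffer=KzXNfrwPwXLC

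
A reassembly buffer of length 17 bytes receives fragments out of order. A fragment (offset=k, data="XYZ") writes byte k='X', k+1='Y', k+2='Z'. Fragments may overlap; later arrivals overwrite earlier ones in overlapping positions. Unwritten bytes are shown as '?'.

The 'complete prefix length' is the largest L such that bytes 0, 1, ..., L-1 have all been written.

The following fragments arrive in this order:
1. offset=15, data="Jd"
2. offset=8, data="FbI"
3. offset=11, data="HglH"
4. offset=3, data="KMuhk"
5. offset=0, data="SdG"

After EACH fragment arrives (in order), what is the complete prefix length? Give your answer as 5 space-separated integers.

Answer: 0 0 0 0 17

Derivation:
Fragment 1: offset=15 data="Jd" -> buffer=???????????????Jd -> prefix_len=0
Fragment 2: offset=8 data="FbI" -> buffer=????????FbI????Jd -> prefix_len=0
Fragment 3: offset=11 data="HglH" -> buffer=????????FbIHglHJd -> prefix_len=0
Fragment 4: offset=3 data="KMuhk" -> buffer=???KMuhkFbIHglHJd -> prefix_len=0
Fragment 5: offset=0 data="SdG" -> buffer=SdGKMuhkFbIHglHJd -> prefix_len=17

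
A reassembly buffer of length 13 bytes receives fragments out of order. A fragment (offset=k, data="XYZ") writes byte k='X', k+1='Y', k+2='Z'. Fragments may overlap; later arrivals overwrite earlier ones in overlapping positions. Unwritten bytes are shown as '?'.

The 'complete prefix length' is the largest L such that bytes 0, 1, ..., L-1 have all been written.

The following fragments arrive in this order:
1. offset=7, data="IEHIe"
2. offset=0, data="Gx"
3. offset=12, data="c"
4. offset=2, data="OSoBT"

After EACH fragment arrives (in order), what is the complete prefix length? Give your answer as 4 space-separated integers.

Fragment 1: offset=7 data="IEHIe" -> buffer=???????IEHIe? -> prefix_len=0
Fragment 2: offset=0 data="Gx" -> buffer=Gx?????IEHIe? -> prefix_len=2
Fragment 3: offset=12 data="c" -> buffer=Gx?????IEHIec -> prefix_len=2
Fragment 4: offset=2 data="OSoBT" -> buffer=GxOSoBTIEHIec -> prefix_len=13

Answer: 0 2 2 13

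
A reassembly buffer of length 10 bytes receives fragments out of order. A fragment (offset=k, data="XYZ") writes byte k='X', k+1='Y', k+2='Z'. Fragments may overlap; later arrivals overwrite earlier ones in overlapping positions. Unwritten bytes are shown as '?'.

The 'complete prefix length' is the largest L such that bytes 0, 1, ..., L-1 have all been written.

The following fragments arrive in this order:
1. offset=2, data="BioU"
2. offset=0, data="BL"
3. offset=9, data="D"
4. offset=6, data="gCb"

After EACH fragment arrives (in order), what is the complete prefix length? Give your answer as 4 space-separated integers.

Answer: 0 6 6 10

Derivation:
Fragment 1: offset=2 data="BioU" -> buffer=??BioU???? -> prefix_len=0
Fragment 2: offset=0 data="BL" -> buffer=BLBioU???? -> prefix_len=6
Fragment 3: offset=9 data="D" -> buffer=BLBioU???D -> prefix_len=6
Fragment 4: offset=6 data="gCb" -> buffer=BLBioUgCbD -> prefix_len=10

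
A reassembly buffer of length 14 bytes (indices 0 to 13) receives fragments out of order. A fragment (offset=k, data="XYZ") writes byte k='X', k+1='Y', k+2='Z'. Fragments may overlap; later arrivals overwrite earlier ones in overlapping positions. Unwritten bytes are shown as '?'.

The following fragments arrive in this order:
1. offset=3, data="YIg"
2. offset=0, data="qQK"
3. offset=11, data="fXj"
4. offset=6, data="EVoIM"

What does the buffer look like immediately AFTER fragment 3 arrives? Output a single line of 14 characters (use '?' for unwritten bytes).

Fragment 1: offset=3 data="YIg" -> buffer=???YIg????????
Fragment 2: offset=0 data="qQK" -> buffer=qQKYIg????????
Fragment 3: offset=11 data="fXj" -> buffer=qQKYIg?????fXj

Answer: qQKYIg?????fXj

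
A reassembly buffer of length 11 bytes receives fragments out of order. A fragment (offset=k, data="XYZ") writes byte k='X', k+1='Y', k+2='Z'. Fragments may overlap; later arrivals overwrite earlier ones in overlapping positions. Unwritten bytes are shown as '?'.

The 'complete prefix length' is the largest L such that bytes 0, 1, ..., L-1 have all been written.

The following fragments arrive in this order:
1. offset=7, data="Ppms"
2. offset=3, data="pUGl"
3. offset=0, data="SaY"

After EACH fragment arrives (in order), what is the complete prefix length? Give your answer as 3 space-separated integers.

Fragment 1: offset=7 data="Ppms" -> buffer=???????Ppms -> prefix_len=0
Fragment 2: offset=3 data="pUGl" -> buffer=???pUGlPpms -> prefix_len=0
Fragment 3: offset=0 data="SaY" -> buffer=SaYpUGlPpms -> prefix_len=11

Answer: 0 0 11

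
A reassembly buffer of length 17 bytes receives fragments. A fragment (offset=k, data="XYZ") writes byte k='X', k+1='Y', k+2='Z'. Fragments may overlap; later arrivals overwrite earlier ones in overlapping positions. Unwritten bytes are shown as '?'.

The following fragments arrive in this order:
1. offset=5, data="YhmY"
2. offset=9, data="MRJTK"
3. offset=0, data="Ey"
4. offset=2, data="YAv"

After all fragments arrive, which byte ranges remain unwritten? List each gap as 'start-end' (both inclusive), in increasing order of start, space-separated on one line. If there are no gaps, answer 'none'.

Fragment 1: offset=5 len=4
Fragment 2: offset=9 len=5
Fragment 3: offset=0 len=2
Fragment 4: offset=2 len=3
Gaps: 14-16

Answer: 14-16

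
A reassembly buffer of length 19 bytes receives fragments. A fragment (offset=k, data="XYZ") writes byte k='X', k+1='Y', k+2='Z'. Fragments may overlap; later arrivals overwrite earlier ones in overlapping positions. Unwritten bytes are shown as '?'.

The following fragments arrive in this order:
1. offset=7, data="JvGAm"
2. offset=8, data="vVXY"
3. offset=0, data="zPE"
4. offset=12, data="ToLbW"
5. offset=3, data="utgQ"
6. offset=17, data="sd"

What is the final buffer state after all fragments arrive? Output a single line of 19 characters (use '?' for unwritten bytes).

Fragment 1: offset=7 data="JvGAm" -> buffer=???????JvGAm???????
Fragment 2: offset=8 data="vVXY" -> buffer=???????JvVXY???????
Fragment 3: offset=0 data="zPE" -> buffer=zPE????JvVXY???????
Fragment 4: offset=12 data="ToLbW" -> buffer=zPE????JvVXYToLbW??
Fragment 5: offset=3 data="utgQ" -> buffer=zPEutgQJvVXYToLbW??
Fragment 6: offset=17 data="sd" -> buffer=zPEutgQJvVXYToLbWsd

Answer: zPEutgQJvVXYToLbWsd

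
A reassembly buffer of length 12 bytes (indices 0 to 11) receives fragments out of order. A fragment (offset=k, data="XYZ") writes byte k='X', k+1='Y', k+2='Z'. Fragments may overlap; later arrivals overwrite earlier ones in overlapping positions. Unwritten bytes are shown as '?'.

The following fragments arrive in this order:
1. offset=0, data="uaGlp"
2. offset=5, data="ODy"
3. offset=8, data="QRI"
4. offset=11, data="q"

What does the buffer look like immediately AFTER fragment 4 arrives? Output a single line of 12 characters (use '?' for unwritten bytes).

Fragment 1: offset=0 data="uaGlp" -> buffer=uaGlp???????
Fragment 2: offset=5 data="ODy" -> buffer=uaGlpODy????
Fragment 3: offset=8 data="QRI" -> buffer=uaGlpODyQRI?
Fragment 4: offset=11 data="q" -> buffer=uaGlpODyQRIq

Answer: uaGlpODyQRIq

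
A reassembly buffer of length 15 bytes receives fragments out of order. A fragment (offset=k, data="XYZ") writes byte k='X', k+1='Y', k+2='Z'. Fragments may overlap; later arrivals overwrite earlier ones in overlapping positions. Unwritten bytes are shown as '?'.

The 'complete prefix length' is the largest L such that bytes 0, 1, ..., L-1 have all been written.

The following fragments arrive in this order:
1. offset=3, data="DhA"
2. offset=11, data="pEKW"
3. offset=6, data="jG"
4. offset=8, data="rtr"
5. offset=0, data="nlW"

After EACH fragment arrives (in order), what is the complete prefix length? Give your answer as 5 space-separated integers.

Fragment 1: offset=3 data="DhA" -> buffer=???DhA????????? -> prefix_len=0
Fragment 2: offset=11 data="pEKW" -> buffer=???DhA?????pEKW -> prefix_len=0
Fragment 3: offset=6 data="jG" -> buffer=???DhAjG???pEKW -> prefix_len=0
Fragment 4: offset=8 data="rtr" -> buffer=???DhAjGrtrpEKW -> prefix_len=0
Fragment 5: offset=0 data="nlW" -> buffer=nlWDhAjGrtrpEKW -> prefix_len=15

Answer: 0 0 0 0 15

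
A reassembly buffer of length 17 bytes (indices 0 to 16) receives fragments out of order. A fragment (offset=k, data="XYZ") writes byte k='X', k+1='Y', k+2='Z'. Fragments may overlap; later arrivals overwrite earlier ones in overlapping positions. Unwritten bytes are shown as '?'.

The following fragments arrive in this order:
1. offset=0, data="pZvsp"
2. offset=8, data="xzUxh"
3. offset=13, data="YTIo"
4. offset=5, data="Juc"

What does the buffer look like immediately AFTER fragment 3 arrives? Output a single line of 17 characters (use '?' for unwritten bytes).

Answer: pZvsp???xzUxhYTIo

Derivation:
Fragment 1: offset=0 data="pZvsp" -> buffer=pZvsp????????????
Fragment 2: offset=8 data="xzUxh" -> buffer=pZvsp???xzUxh????
Fragment 3: offset=13 data="YTIo" -> buffer=pZvsp???xzUxhYTIo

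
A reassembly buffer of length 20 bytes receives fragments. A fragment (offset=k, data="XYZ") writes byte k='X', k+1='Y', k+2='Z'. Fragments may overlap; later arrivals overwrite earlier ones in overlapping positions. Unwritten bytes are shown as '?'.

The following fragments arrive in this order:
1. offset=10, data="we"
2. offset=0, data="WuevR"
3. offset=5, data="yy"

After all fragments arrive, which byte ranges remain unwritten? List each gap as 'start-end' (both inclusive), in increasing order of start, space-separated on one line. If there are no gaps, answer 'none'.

Fragment 1: offset=10 len=2
Fragment 2: offset=0 len=5
Fragment 3: offset=5 len=2
Gaps: 7-9 12-19

Answer: 7-9 12-19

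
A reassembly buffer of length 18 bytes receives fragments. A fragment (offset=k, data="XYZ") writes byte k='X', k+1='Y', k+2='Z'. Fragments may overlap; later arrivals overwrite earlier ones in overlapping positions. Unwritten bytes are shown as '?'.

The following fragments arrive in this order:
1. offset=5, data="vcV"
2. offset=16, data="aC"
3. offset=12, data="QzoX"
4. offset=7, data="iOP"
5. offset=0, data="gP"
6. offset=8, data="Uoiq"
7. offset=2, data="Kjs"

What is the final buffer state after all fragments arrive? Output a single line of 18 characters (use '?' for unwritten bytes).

Answer: gPKjsvciUoiqQzoXaC

Derivation:
Fragment 1: offset=5 data="vcV" -> buffer=?????vcV??????????
Fragment 2: offset=16 data="aC" -> buffer=?????vcV????????aC
Fragment 3: offset=12 data="QzoX" -> buffer=?????vcV????QzoXaC
Fragment 4: offset=7 data="iOP" -> buffer=?????vciOP??QzoXaC
Fragment 5: offset=0 data="gP" -> buffer=gP???vciOP??QzoXaC
Fragment 6: offset=8 data="Uoiq" -> buffer=gP???vciUoiqQzoXaC
Fragment 7: offset=2 data="Kjs" -> buffer=gPKjsvciUoiqQzoXaC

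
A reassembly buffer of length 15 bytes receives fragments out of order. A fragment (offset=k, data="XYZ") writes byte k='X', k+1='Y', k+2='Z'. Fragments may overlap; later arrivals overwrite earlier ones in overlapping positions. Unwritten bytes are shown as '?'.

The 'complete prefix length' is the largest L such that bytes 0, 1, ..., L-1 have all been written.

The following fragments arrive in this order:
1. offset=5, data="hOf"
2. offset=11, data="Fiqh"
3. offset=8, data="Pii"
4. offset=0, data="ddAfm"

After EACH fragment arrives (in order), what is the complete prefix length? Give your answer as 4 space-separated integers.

Fragment 1: offset=5 data="hOf" -> buffer=?????hOf??????? -> prefix_len=0
Fragment 2: offset=11 data="Fiqh" -> buffer=?????hOf???Fiqh -> prefix_len=0
Fragment 3: offset=8 data="Pii" -> buffer=?????hOfPiiFiqh -> prefix_len=0
Fragment 4: offset=0 data="ddAfm" -> buffer=ddAfmhOfPiiFiqh -> prefix_len=15

Answer: 0 0 0 15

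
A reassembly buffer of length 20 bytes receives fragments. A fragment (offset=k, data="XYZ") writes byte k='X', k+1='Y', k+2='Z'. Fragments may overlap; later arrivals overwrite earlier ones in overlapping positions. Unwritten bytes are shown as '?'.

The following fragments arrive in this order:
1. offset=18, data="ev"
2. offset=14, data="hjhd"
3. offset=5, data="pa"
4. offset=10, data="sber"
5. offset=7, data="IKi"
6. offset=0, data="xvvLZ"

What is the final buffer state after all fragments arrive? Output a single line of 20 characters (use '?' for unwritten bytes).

Fragment 1: offset=18 data="ev" -> buffer=??????????????????ev
Fragment 2: offset=14 data="hjhd" -> buffer=??????????????hjhdev
Fragment 3: offset=5 data="pa" -> buffer=?????pa???????hjhdev
Fragment 4: offset=10 data="sber" -> buffer=?????pa???sberhjhdev
Fragment 5: offset=7 data="IKi" -> buffer=?????paIKisberhjhdev
Fragment 6: offset=0 data="xvvLZ" -> buffer=xvvLZpaIKisberhjhdev

Answer: xvvLZpaIKisberhjhdev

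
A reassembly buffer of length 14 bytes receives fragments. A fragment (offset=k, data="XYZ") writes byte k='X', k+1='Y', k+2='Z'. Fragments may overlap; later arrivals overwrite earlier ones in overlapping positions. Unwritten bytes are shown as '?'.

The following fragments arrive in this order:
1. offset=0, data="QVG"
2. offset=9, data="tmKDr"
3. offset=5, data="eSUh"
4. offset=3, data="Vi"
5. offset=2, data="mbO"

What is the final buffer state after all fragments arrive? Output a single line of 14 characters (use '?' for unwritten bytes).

Fragment 1: offset=0 data="QVG" -> buffer=QVG???????????
Fragment 2: offset=9 data="tmKDr" -> buffer=QVG??????tmKDr
Fragment 3: offset=5 data="eSUh" -> buffer=QVG??eSUhtmKDr
Fragment 4: offset=3 data="Vi" -> buffer=QVGVieSUhtmKDr
Fragment 5: offset=2 data="mbO" -> buffer=QVmbOeSUhtmKDr

Answer: QVmbOeSUhtmKDr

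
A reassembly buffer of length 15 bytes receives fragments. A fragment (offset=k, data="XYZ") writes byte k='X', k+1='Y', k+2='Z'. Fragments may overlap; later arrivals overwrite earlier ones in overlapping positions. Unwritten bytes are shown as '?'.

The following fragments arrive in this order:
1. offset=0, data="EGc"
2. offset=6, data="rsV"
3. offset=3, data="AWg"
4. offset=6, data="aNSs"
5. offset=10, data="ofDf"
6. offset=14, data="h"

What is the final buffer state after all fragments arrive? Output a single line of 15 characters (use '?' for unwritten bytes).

Answer: EGcAWgaNSsofDfh

Derivation:
Fragment 1: offset=0 data="EGc" -> buffer=EGc????????????
Fragment 2: offset=6 data="rsV" -> buffer=EGc???rsV??????
Fragment 3: offset=3 data="AWg" -> buffer=EGcAWgrsV??????
Fragment 4: offset=6 data="aNSs" -> buffer=EGcAWgaNSs?????
Fragment 5: offset=10 data="ofDf" -> buffer=EGcAWgaNSsofDf?
Fragment 6: offset=14 data="h" -> buffer=EGcAWgaNSsofDfh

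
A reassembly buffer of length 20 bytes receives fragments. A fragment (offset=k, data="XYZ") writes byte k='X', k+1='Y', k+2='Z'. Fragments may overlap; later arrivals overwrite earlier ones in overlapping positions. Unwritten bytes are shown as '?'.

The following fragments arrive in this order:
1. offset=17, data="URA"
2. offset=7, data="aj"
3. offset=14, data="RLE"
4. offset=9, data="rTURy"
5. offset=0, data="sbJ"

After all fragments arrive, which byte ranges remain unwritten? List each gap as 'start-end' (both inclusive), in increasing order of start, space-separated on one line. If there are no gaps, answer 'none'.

Answer: 3-6

Derivation:
Fragment 1: offset=17 len=3
Fragment 2: offset=7 len=2
Fragment 3: offset=14 len=3
Fragment 4: offset=9 len=5
Fragment 5: offset=0 len=3
Gaps: 3-6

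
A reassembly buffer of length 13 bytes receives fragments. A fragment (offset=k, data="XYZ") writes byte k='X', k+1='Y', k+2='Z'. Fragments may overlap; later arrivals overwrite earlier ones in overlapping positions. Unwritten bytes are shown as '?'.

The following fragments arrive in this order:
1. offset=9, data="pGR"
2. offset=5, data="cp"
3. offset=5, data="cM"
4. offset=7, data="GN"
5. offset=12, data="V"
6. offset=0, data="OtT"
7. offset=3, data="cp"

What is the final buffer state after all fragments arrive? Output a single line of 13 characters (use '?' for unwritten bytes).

Answer: OtTcpcMGNpGRV

Derivation:
Fragment 1: offset=9 data="pGR" -> buffer=?????????pGR?
Fragment 2: offset=5 data="cp" -> buffer=?????cp??pGR?
Fragment 3: offset=5 data="cM" -> buffer=?????cM??pGR?
Fragment 4: offset=7 data="GN" -> buffer=?????cMGNpGR?
Fragment 5: offset=12 data="V" -> buffer=?????cMGNpGRV
Fragment 6: offset=0 data="OtT" -> buffer=OtT??cMGNpGRV
Fragment 7: offset=3 data="cp" -> buffer=OtTcpcMGNpGRV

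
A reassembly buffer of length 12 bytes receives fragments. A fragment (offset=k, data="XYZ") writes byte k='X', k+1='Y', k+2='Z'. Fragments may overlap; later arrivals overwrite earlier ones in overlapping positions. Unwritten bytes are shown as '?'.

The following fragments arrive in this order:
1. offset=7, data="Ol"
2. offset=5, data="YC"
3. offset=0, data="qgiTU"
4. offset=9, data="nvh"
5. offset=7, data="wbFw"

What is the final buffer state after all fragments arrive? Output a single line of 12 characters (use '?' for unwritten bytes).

Fragment 1: offset=7 data="Ol" -> buffer=???????Ol???
Fragment 2: offset=5 data="YC" -> buffer=?????YCOl???
Fragment 3: offset=0 data="qgiTU" -> buffer=qgiTUYCOl???
Fragment 4: offset=9 data="nvh" -> buffer=qgiTUYCOlnvh
Fragment 5: offset=7 data="wbFw" -> buffer=qgiTUYCwbFwh

Answer: qgiTUYCwbFwh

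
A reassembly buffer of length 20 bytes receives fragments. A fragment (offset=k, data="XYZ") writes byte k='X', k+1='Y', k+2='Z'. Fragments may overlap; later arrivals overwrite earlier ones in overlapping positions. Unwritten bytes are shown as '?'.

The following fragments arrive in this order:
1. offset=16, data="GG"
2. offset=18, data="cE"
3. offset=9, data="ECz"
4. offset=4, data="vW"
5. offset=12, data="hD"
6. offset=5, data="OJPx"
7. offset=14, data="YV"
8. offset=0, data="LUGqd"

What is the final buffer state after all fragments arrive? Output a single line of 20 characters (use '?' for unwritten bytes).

Fragment 1: offset=16 data="GG" -> buffer=????????????????GG??
Fragment 2: offset=18 data="cE" -> buffer=????????????????GGcE
Fragment 3: offset=9 data="ECz" -> buffer=?????????ECz????GGcE
Fragment 4: offset=4 data="vW" -> buffer=????vW???ECz????GGcE
Fragment 5: offset=12 data="hD" -> buffer=????vW???ECzhD??GGcE
Fragment 6: offset=5 data="OJPx" -> buffer=????vOJPxECzhD??GGcE
Fragment 7: offset=14 data="YV" -> buffer=????vOJPxECzhDYVGGcE
Fragment 8: offset=0 data="LUGqd" -> buffer=LUGqdOJPxECzhDYVGGcE

Answer: LUGqdOJPxECzhDYVGGcE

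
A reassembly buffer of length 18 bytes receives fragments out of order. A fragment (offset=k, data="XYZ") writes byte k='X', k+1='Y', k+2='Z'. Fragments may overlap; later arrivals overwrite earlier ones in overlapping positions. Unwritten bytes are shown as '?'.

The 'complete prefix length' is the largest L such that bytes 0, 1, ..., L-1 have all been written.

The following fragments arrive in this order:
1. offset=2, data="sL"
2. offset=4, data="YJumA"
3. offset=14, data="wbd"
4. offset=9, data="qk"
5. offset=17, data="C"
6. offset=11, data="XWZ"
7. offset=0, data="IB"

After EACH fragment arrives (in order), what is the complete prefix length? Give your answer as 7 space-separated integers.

Fragment 1: offset=2 data="sL" -> buffer=??sL?????????????? -> prefix_len=0
Fragment 2: offset=4 data="YJumA" -> buffer=??sLYJumA????????? -> prefix_len=0
Fragment 3: offset=14 data="wbd" -> buffer=??sLYJumA?????wbd? -> prefix_len=0
Fragment 4: offset=9 data="qk" -> buffer=??sLYJumAqk???wbd? -> prefix_len=0
Fragment 5: offset=17 data="C" -> buffer=??sLYJumAqk???wbdC -> prefix_len=0
Fragment 6: offset=11 data="XWZ" -> buffer=??sLYJumAqkXWZwbdC -> prefix_len=0
Fragment 7: offset=0 data="IB" -> buffer=IBsLYJumAqkXWZwbdC -> prefix_len=18

Answer: 0 0 0 0 0 0 18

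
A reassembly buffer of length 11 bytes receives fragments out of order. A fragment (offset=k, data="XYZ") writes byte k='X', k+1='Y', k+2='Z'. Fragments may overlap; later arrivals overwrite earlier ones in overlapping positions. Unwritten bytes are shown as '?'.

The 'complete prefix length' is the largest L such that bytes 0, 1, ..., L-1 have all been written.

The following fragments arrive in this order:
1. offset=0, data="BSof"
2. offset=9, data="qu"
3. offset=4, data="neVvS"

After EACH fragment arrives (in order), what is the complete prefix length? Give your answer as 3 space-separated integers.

Fragment 1: offset=0 data="BSof" -> buffer=BSof??????? -> prefix_len=4
Fragment 2: offset=9 data="qu" -> buffer=BSof?????qu -> prefix_len=4
Fragment 3: offset=4 data="neVvS" -> buffer=BSofneVvSqu -> prefix_len=11

Answer: 4 4 11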